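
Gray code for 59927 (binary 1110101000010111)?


Binary: 1110101000010111
Gray code: G = B XOR (B >> 1)
B >> 1 = 0111010100001011
1110101000010111 XOR 0111010100001011:
  1 XOR 0 = 1
  1 XOR 1 = 0
  1 XOR 1 = 0
  0 XOR 1 = 1
  1 XOR 0 = 1
  0 XOR 1 = 1
  1 XOR 0 = 1
  0 XOR 1 = 1
  0 XOR 0 = 0
  0 XOR 0 = 0
  0 XOR 0 = 0
  1 XOR 0 = 1
  0 XOR 1 = 1
  1 XOR 0 = 1
  1 XOR 1 = 0
  1 XOR 1 = 0
= 1001111100011100


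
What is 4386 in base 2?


Divide by 2 repeatedly:
4386 ÷ 2 = 2193 remainder 0
2193 ÷ 2 = 1096 remainder 1
1096 ÷ 2 = 548 remainder 0
548 ÷ 2 = 274 remainder 0
274 ÷ 2 = 137 remainder 0
137 ÷ 2 = 68 remainder 1
68 ÷ 2 = 34 remainder 0
34 ÷ 2 = 17 remainder 0
17 ÷ 2 = 8 remainder 1
8 ÷ 2 = 4 remainder 0
4 ÷ 2 = 2 remainder 0
2 ÷ 2 = 1 remainder 0
1 ÷ 2 = 0 remainder 1
Reading remainders bottom-up:
= 1000100100010


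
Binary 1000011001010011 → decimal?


Positional values:
Bit 0: 1 × 2^0 = 1
Bit 1: 1 × 2^1 = 2
Bit 4: 1 × 2^4 = 16
Bit 6: 1 × 2^6 = 64
Bit 9: 1 × 2^9 = 512
Bit 10: 1 × 2^10 = 1024
Bit 15: 1 × 2^15 = 32768
Sum = 1 + 2 + 16 + 64 + 512 + 1024 + 32768
= 34387


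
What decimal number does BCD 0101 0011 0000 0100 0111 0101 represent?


Each 4-bit group → digit:
  0101 → 5
  0011 → 3
  0000 → 0
  0100 → 4
  0111 → 7
  0101 → 5
= 530475


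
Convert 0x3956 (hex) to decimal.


Positional values:
Position 0: 6 × 16^0 = 6 × 1 = 6
Position 1: 5 × 16^1 = 5 × 16 = 80
Position 2: 9 × 16^2 = 9 × 256 = 2304
Position 3: 3 × 16^3 = 3 × 4096 = 12288
Sum = 6 + 80 + 2304 + 12288
= 14678


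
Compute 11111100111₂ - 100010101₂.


Align and subtract column by column (LSB to MSB, borrowing when needed):
  11111100111
- 00100010101
  -----------
  col 0: (1 - 0 borrow-in) - 1 → 1 - 1 = 0, borrow out 0
  col 1: (1 - 0 borrow-in) - 0 → 1 - 0 = 1, borrow out 0
  col 2: (1 - 0 borrow-in) - 1 → 1 - 1 = 0, borrow out 0
  col 3: (0 - 0 borrow-in) - 0 → 0 - 0 = 0, borrow out 0
  col 4: (0 - 0 borrow-in) - 1 → borrow from next column: (0+2) - 1 = 1, borrow out 1
  col 5: (1 - 1 borrow-in) - 0 → 0 - 0 = 0, borrow out 0
  col 6: (1 - 0 borrow-in) - 0 → 1 - 0 = 1, borrow out 0
  col 7: (1 - 0 borrow-in) - 0 → 1 - 0 = 1, borrow out 0
  col 8: (1 - 0 borrow-in) - 1 → 1 - 1 = 0, borrow out 0
  col 9: (1 - 0 borrow-in) - 0 → 1 - 0 = 1, borrow out 0
  col 10: (1 - 0 borrow-in) - 0 → 1 - 0 = 1, borrow out 0
Reading bits MSB→LSB: 11011010010
Strip leading zeros: 11011010010
= 11011010010


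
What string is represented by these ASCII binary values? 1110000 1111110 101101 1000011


Codes (binary): 1110000 1111110 101101 1000011
Per-code ASCII lookup:
  1110000 = 112  (range 97-122: lowercase, 112 - 97 = 15) → 'p'
  1111110 = 126  (special character) → '~'
  101101 = 45  (special character) → '-'
  1000011 = 67  (range 65-90: uppercase, 67 - 65 = 2) → 'C'
= 'p~-C'


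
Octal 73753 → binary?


Each octal digit → 3 binary bits:
  7 = 111
  3 = 011
  7 = 111
  5 = 101
  3 = 011
Concatenate: 111 011 111 101 011
= 111011111101011


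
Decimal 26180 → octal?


Divide by 8 repeatedly:
26180 ÷ 8 = 3272 remainder 4
3272 ÷ 8 = 409 remainder 0
409 ÷ 8 = 51 remainder 1
51 ÷ 8 = 6 remainder 3
6 ÷ 8 = 0 remainder 6
Reading remainders bottom-up:
= 0o63104


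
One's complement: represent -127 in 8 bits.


Original: 01111111
Invert all bits:
  bit 0: 0 → 1
  bit 1: 1 → 0
  bit 2: 1 → 0
  bit 3: 1 → 0
  bit 4: 1 → 0
  bit 5: 1 → 0
  bit 6: 1 → 0
  bit 7: 1 → 0
= 10000000


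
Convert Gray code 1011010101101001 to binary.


Gray code: 1011010101101001
MSB stays the same: 1
Each subsequent bit = prev_binary XOR current_gray:
  B[1] = 1 XOR 0 = 1
  B[2] = 1 XOR 1 = 0
  B[3] = 0 XOR 1 = 1
  B[4] = 1 XOR 0 = 1
  B[5] = 1 XOR 1 = 0
  B[6] = 0 XOR 0 = 0
  B[7] = 0 XOR 1 = 1
  B[8] = 1 XOR 0 = 1
  B[9] = 1 XOR 1 = 0
  B[10] = 0 XOR 1 = 1
  B[11] = 1 XOR 0 = 1
  B[12] = 1 XOR 1 = 0
  B[13] = 0 XOR 0 = 0
  B[14] = 0 XOR 0 = 0
  B[15] = 0 XOR 1 = 1
= 1101100110110001 (55729 decimal)


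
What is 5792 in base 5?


Divide by 5 repeatedly:
5792 ÷ 5 = 1158 remainder 2
1158 ÷ 5 = 231 remainder 3
231 ÷ 5 = 46 remainder 1
46 ÷ 5 = 9 remainder 1
9 ÷ 5 = 1 remainder 4
1 ÷ 5 = 0 remainder 1
Reading remainders bottom-up:
= 141132


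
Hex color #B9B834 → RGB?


Hex: #B9B834
R = B9₁₆ = 185
G = B8₁₆ = 184
B = 34₁₆ = 52
= RGB(185, 184, 52)


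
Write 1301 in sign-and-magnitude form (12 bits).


Sign bit: 0 (positive)
Magnitude: 1301 = 10100010101
= 010100010101


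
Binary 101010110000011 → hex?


Group into 4-bit nibbles: 0101010110000011
  0101 = 5
  0101 = 5
  1000 = 8
  0011 = 3
= 0x5583


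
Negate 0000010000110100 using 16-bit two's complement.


Original: 0000010000110100
Step 1 - Invert all bits: 1111101111001011
Step 2 - Add 1: 1111101111001011 + 1
= 1111101111001100 (represents -1076)


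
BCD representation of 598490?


Each digit → 4-bit binary:
  5 → 0101
  9 → 1001
  8 → 1000
  4 → 0100
  9 → 1001
  0 → 0000
= 0101 1001 1000 0100 1001 0000


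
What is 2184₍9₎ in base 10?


Positional values (base 9):
  4 × 9^0 = 4 × 1 = 4
  8 × 9^1 = 8 × 9 = 72
  1 × 9^2 = 1 × 81 = 81
  2 × 9^3 = 2 × 729 = 1458
Sum = 4 + 72 + 81 + 1458
= 1615


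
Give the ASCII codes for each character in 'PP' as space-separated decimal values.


String: 'PP'  (2 characters)
Per-character ASCII lookup:
  'P': uppercase starts at 65: 'P' = 65 + 15 = 80
  'P': uppercase starts at 65: 'P' = 65 + 15 = 80
= 80 80


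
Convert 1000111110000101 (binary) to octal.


Group into 3-bit groups: 001000111110000101
  001 = 1
  000 = 0
  111 = 7
  110 = 6
  000 = 0
  101 = 5
= 0o107605


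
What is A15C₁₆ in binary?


Each hex digit → 4 binary bits:
  A = 1010
  1 = 0001
  5 = 0101
  C = 1100
Concatenate: 1010 0001 0101 1100
= 1010000101011100


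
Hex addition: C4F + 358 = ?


Align and add column by column (LSB to MSB, each column mod 16 with carry):
  0C4F
+ 0358
  ----
  col 0: F(15) + 8(8) + 0 (carry in) = 23 → 7(7), carry out 1
  col 1: 4(4) + 5(5) + 1 (carry in) = 10 → A(10), carry out 0
  col 2: C(12) + 3(3) + 0 (carry in) = 15 → F(15), carry out 0
  col 3: 0(0) + 0(0) + 0 (carry in) = 0 → 0(0), carry out 0
Reading digits MSB→LSB: 0FA7
Strip leading zeros: FA7
= 0xFA7


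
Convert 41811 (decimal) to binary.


Divide by 2 repeatedly:
41811 ÷ 2 = 20905 remainder 1
20905 ÷ 2 = 10452 remainder 1
10452 ÷ 2 = 5226 remainder 0
5226 ÷ 2 = 2613 remainder 0
2613 ÷ 2 = 1306 remainder 1
1306 ÷ 2 = 653 remainder 0
653 ÷ 2 = 326 remainder 1
326 ÷ 2 = 163 remainder 0
163 ÷ 2 = 81 remainder 1
81 ÷ 2 = 40 remainder 1
40 ÷ 2 = 20 remainder 0
20 ÷ 2 = 10 remainder 0
10 ÷ 2 = 5 remainder 0
5 ÷ 2 = 2 remainder 1
2 ÷ 2 = 1 remainder 0
1 ÷ 2 = 0 remainder 1
Reading remainders bottom-up:
= 1010001101010011


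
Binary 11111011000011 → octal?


Group into 3-bit groups: 011111011000011
  011 = 3
  111 = 7
  011 = 3
  000 = 0
  011 = 3
= 0o37303


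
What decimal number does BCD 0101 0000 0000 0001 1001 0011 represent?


Each 4-bit group → digit:
  0101 → 5
  0000 → 0
  0000 → 0
  0001 → 1
  1001 → 9
  0011 → 3
= 500193


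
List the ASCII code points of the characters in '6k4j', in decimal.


String: '6k4j'  (4 characters)
Per-character ASCII lookup:
  '6': digits start at 48: '6' = 48 + 6 = 54
  'k': lowercase starts at 97: 'k' = 97 + 10 = 107
  '4': digits start at 48: '4' = 48 + 4 = 52
  'j': lowercase starts at 97: 'j' = 97 + 9 = 106
= 54 107 52 106


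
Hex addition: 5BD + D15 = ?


Align and add column by column (LSB to MSB, each column mod 16 with carry):
  05BD
+ 0D15
  ----
  col 0: D(13) + 5(5) + 0 (carry in) = 18 → 2(2), carry out 1
  col 1: B(11) + 1(1) + 1 (carry in) = 13 → D(13), carry out 0
  col 2: 5(5) + D(13) + 0 (carry in) = 18 → 2(2), carry out 1
  col 3: 0(0) + 0(0) + 1 (carry in) = 1 → 1(1), carry out 0
Reading digits MSB→LSB: 12D2
Strip leading zeros: 12D2
= 0x12D2


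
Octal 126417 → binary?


Each octal digit → 3 binary bits:
  1 = 001
  2 = 010
  6 = 110
  4 = 100
  1 = 001
  7 = 111
Concatenate: 001 010 110 100 001 111
= 001010110100001111


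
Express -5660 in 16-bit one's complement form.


Original: 0001011000011100
Invert all bits:
  bit 0: 0 → 1
  bit 1: 0 → 1
  bit 2: 0 → 1
  bit 3: 1 → 0
  bit 4: 0 → 1
  bit 5: 1 → 0
  bit 6: 1 → 0
  bit 7: 0 → 1
  bit 8: 0 → 1
  bit 9: 0 → 1
  bit 10: 0 → 1
  bit 11: 1 → 0
  bit 12: 1 → 0
  bit 13: 1 → 0
  bit 14: 0 → 1
  bit 15: 0 → 1
= 1110100111100011


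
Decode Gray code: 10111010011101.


Gray code: 10111010011101
MSB stays the same: 1
Each subsequent bit = prev_binary XOR current_gray:
  B[1] = 1 XOR 0 = 1
  B[2] = 1 XOR 1 = 0
  B[3] = 0 XOR 1 = 1
  B[4] = 1 XOR 1 = 0
  B[5] = 0 XOR 0 = 0
  B[6] = 0 XOR 1 = 1
  B[7] = 1 XOR 0 = 1
  B[8] = 1 XOR 0 = 1
  B[9] = 1 XOR 1 = 0
  B[10] = 0 XOR 1 = 1
  B[11] = 1 XOR 1 = 0
  B[12] = 0 XOR 0 = 0
  B[13] = 0 XOR 1 = 1
= 11010011101001 (13545 decimal)


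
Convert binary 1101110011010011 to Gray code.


Binary: 1101110011010011
Gray code: G = B XOR (B >> 1)
B >> 1 = 0110111001101001
1101110011010011 XOR 0110111001101001:
  1 XOR 0 = 1
  1 XOR 1 = 0
  0 XOR 1 = 1
  1 XOR 0 = 1
  1 XOR 1 = 0
  1 XOR 1 = 0
  0 XOR 1 = 1
  0 XOR 0 = 0
  1 XOR 0 = 1
  1 XOR 1 = 0
  0 XOR 1 = 1
  1 XOR 0 = 1
  0 XOR 1 = 1
  0 XOR 0 = 0
  1 XOR 0 = 1
  1 XOR 1 = 0
= 1011001010111010


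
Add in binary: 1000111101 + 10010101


Align and add column by column (LSB to MSB, carry propagating):
  01000111101
+ 00010010101
  -----------
  col 0: 1 + 1 + 0 (carry in) = 2 → bit 0, carry out 1
  col 1: 0 + 0 + 1 (carry in) = 1 → bit 1, carry out 0
  col 2: 1 + 1 + 0 (carry in) = 2 → bit 0, carry out 1
  col 3: 1 + 0 + 1 (carry in) = 2 → bit 0, carry out 1
  col 4: 1 + 1 + 1 (carry in) = 3 → bit 1, carry out 1
  col 5: 1 + 0 + 1 (carry in) = 2 → bit 0, carry out 1
  col 6: 0 + 0 + 1 (carry in) = 1 → bit 1, carry out 0
  col 7: 0 + 1 + 0 (carry in) = 1 → bit 1, carry out 0
  col 8: 0 + 0 + 0 (carry in) = 0 → bit 0, carry out 0
  col 9: 1 + 0 + 0 (carry in) = 1 → bit 1, carry out 0
  col 10: 0 + 0 + 0 (carry in) = 0 → bit 0, carry out 0
Reading bits MSB→LSB: 01011010010
Strip leading zeros: 1011010010
= 1011010010


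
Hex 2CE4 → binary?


Each hex digit → 4 binary bits:
  2 = 0010
  C = 1100
  E = 1110
  4 = 0100
Concatenate: 0010 1100 1110 0100
= 0010110011100100


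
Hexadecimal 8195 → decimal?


Positional values:
Position 0: 5 × 16^0 = 5 × 1 = 5
Position 1: 9 × 16^1 = 9 × 16 = 144
Position 2: 1 × 16^2 = 1 × 256 = 256
Position 3: 8 × 16^3 = 8 × 4096 = 32768
Sum = 5 + 144 + 256 + 32768
= 33173


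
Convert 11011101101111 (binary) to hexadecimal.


Group into 4-bit nibbles: 0011011101101111
  0011 = 3
  0111 = 7
  0110 = 6
  1111 = F
= 0x376F


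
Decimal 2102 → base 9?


Divide by 9 repeatedly:
2102 ÷ 9 = 233 remainder 5
233 ÷ 9 = 25 remainder 8
25 ÷ 9 = 2 remainder 7
2 ÷ 9 = 0 remainder 2
Reading remainders bottom-up:
= 2785


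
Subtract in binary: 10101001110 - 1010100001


Align and subtract column by column (LSB to MSB, borrowing when needed):
  10101001110
- 01010100001
  -----------
  col 0: (0 - 0 borrow-in) - 1 → borrow from next column: (0+2) - 1 = 1, borrow out 1
  col 1: (1 - 1 borrow-in) - 0 → 0 - 0 = 0, borrow out 0
  col 2: (1 - 0 borrow-in) - 0 → 1 - 0 = 1, borrow out 0
  col 3: (1 - 0 borrow-in) - 0 → 1 - 0 = 1, borrow out 0
  col 4: (0 - 0 borrow-in) - 0 → 0 - 0 = 0, borrow out 0
  col 5: (0 - 0 borrow-in) - 1 → borrow from next column: (0+2) - 1 = 1, borrow out 1
  col 6: (1 - 1 borrow-in) - 0 → 0 - 0 = 0, borrow out 0
  col 7: (0 - 0 borrow-in) - 1 → borrow from next column: (0+2) - 1 = 1, borrow out 1
  col 8: (1 - 1 borrow-in) - 0 → 0 - 0 = 0, borrow out 0
  col 9: (0 - 0 borrow-in) - 1 → borrow from next column: (0+2) - 1 = 1, borrow out 1
  col 10: (1 - 1 borrow-in) - 0 → 0 - 0 = 0, borrow out 0
Reading bits MSB→LSB: 01010101101
Strip leading zeros: 1010101101
= 1010101101


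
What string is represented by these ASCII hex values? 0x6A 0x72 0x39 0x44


Codes (hex): 0x6A 0x72 0x39 0x44
Per-code ASCII lookup:
  0x6A = 106  (range 97-122: lowercase, 106 - 97 = 9) → 'j'
  0x72 = 114  (range 97-122: lowercase, 114 - 97 = 17) → 'r'
  0x39 = 57  (range 48-57: digits, 57 - 48 = 9) → '9'
  0x44 = 68  (range 65-90: uppercase, 68 - 65 = 3) → 'D'
= 'jr9D'


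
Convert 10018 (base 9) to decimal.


Positional values (base 9):
  8 × 9^0 = 8 × 1 = 8
  1 × 9^1 = 1 × 9 = 9
  0 × 9^2 = 0 × 81 = 0
  0 × 9^3 = 0 × 729 = 0
  1 × 9^4 = 1 × 6561 = 6561
Sum = 8 + 9 + 0 + 0 + 6561
= 6578


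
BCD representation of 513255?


Each digit → 4-bit binary:
  5 → 0101
  1 → 0001
  3 → 0011
  2 → 0010
  5 → 0101
  5 → 0101
= 0101 0001 0011 0010 0101 0101


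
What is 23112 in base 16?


Divide by 16 repeatedly:
23112 ÷ 16 = 1444 remainder 8 (8)
1444 ÷ 16 = 90 remainder 4 (4)
90 ÷ 16 = 5 remainder 10 (A)
5 ÷ 16 = 0 remainder 5 (5)
Reading remainders bottom-up:
= 0x5A48


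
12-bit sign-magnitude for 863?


Sign bit: 0 (positive)
Magnitude: 863 = 01101011111
= 001101011111


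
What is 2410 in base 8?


Divide by 8 repeatedly:
2410 ÷ 8 = 301 remainder 2
301 ÷ 8 = 37 remainder 5
37 ÷ 8 = 4 remainder 5
4 ÷ 8 = 0 remainder 4
Reading remainders bottom-up:
= 0o4552


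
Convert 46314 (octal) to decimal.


Positional values:
Position 0: 4 × 8^0 = 4
Position 1: 1 × 8^1 = 8
Position 2: 3 × 8^2 = 192
Position 3: 6 × 8^3 = 3072
Position 4: 4 × 8^4 = 16384
Sum = 4 + 8 + 192 + 3072 + 16384
= 19660


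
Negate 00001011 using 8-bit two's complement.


Original: 00001011
Step 1 - Invert all bits: 11110100
Step 2 - Add 1: 11110100 + 1
= 11110101 (represents -11)


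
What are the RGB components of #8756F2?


Hex: #8756F2
R = 87₁₆ = 135
G = 56₁₆ = 86
B = F2₁₆ = 242
= RGB(135, 86, 242)


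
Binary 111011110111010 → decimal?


Positional values:
Bit 1: 1 × 2^1 = 2
Bit 3: 1 × 2^3 = 8
Bit 4: 1 × 2^4 = 16
Bit 5: 1 × 2^5 = 32
Bit 7: 1 × 2^7 = 128
Bit 8: 1 × 2^8 = 256
Bit 9: 1 × 2^9 = 512
Bit 10: 1 × 2^10 = 1024
Bit 12: 1 × 2^12 = 4096
Bit 13: 1 × 2^13 = 8192
Bit 14: 1 × 2^14 = 16384
Sum = 2 + 8 + 16 + 32 + 128 + 256 + 512 + 1024 + 4096 + 8192 + 16384
= 30650


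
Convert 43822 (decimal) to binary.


Divide by 2 repeatedly:
43822 ÷ 2 = 21911 remainder 0
21911 ÷ 2 = 10955 remainder 1
10955 ÷ 2 = 5477 remainder 1
5477 ÷ 2 = 2738 remainder 1
2738 ÷ 2 = 1369 remainder 0
1369 ÷ 2 = 684 remainder 1
684 ÷ 2 = 342 remainder 0
342 ÷ 2 = 171 remainder 0
171 ÷ 2 = 85 remainder 1
85 ÷ 2 = 42 remainder 1
42 ÷ 2 = 21 remainder 0
21 ÷ 2 = 10 remainder 1
10 ÷ 2 = 5 remainder 0
5 ÷ 2 = 2 remainder 1
2 ÷ 2 = 1 remainder 0
1 ÷ 2 = 0 remainder 1
Reading remainders bottom-up:
= 1010101100101110


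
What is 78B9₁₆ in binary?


Each hex digit → 4 binary bits:
  7 = 0111
  8 = 1000
  B = 1011
  9 = 1001
Concatenate: 0111 1000 1011 1001
= 0111100010111001


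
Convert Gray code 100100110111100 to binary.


Gray code: 100100110111100
MSB stays the same: 1
Each subsequent bit = prev_binary XOR current_gray:
  B[1] = 1 XOR 0 = 1
  B[2] = 1 XOR 0 = 1
  B[3] = 1 XOR 1 = 0
  B[4] = 0 XOR 0 = 0
  B[5] = 0 XOR 0 = 0
  B[6] = 0 XOR 1 = 1
  B[7] = 1 XOR 1 = 0
  B[8] = 0 XOR 0 = 0
  B[9] = 0 XOR 1 = 1
  B[10] = 1 XOR 1 = 0
  B[11] = 0 XOR 1 = 1
  B[12] = 1 XOR 1 = 0
  B[13] = 0 XOR 0 = 0
  B[14] = 0 XOR 0 = 0
= 111000100101000 (28968 decimal)


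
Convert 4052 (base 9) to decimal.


Positional values (base 9):
  2 × 9^0 = 2 × 1 = 2
  5 × 9^1 = 5 × 9 = 45
  0 × 9^2 = 0 × 81 = 0
  4 × 9^3 = 4 × 729 = 2916
Sum = 2 + 45 + 0 + 2916
= 2963


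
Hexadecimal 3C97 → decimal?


Positional values:
Position 0: 7 × 16^0 = 7 × 1 = 7
Position 1: 9 × 16^1 = 9 × 16 = 144
Position 2: C × 16^2 = 12 × 256 = 3072
Position 3: 3 × 16^3 = 3 × 4096 = 12288
Sum = 7 + 144 + 3072 + 12288
= 15511


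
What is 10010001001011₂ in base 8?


Group into 3-bit groups: 010010001001011
  010 = 2
  010 = 2
  001 = 1
  001 = 1
  011 = 3
= 0o22113


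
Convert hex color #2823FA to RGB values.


Hex: #2823FA
R = 28₁₆ = 40
G = 23₁₆ = 35
B = FA₁₆ = 250
= RGB(40, 35, 250)


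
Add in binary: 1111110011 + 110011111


Align and add column by column (LSB to MSB, carry propagating):
  01111110011
+ 00110011111
  -----------
  col 0: 1 + 1 + 0 (carry in) = 2 → bit 0, carry out 1
  col 1: 1 + 1 + 1 (carry in) = 3 → bit 1, carry out 1
  col 2: 0 + 1 + 1 (carry in) = 2 → bit 0, carry out 1
  col 3: 0 + 1 + 1 (carry in) = 2 → bit 0, carry out 1
  col 4: 1 + 1 + 1 (carry in) = 3 → bit 1, carry out 1
  col 5: 1 + 0 + 1 (carry in) = 2 → bit 0, carry out 1
  col 6: 1 + 0 + 1 (carry in) = 2 → bit 0, carry out 1
  col 7: 1 + 1 + 1 (carry in) = 3 → bit 1, carry out 1
  col 8: 1 + 1 + 1 (carry in) = 3 → bit 1, carry out 1
  col 9: 1 + 0 + 1 (carry in) = 2 → bit 0, carry out 1
  col 10: 0 + 0 + 1 (carry in) = 1 → bit 1, carry out 0
Reading bits MSB→LSB: 10110010010
Strip leading zeros: 10110010010
= 10110010010


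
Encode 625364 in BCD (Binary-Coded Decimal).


Each digit → 4-bit binary:
  6 → 0110
  2 → 0010
  5 → 0101
  3 → 0011
  6 → 0110
  4 → 0100
= 0110 0010 0101 0011 0110 0100


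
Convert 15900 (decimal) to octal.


Divide by 8 repeatedly:
15900 ÷ 8 = 1987 remainder 4
1987 ÷ 8 = 248 remainder 3
248 ÷ 8 = 31 remainder 0
31 ÷ 8 = 3 remainder 7
3 ÷ 8 = 0 remainder 3
Reading remainders bottom-up:
= 0o37034


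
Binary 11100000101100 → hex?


Group into 4-bit nibbles: 0011100000101100
  0011 = 3
  1000 = 8
  0010 = 2
  1100 = C
= 0x382C


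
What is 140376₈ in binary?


Each octal digit → 3 binary bits:
  1 = 001
  4 = 100
  0 = 000
  3 = 011
  7 = 111
  6 = 110
Concatenate: 001 100 000 011 111 110
= 001100000011111110


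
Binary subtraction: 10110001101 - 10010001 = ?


Align and subtract column by column (LSB to MSB, borrowing when needed):
  10110001101
- 00010010001
  -----------
  col 0: (1 - 0 borrow-in) - 1 → 1 - 1 = 0, borrow out 0
  col 1: (0 - 0 borrow-in) - 0 → 0 - 0 = 0, borrow out 0
  col 2: (1 - 0 borrow-in) - 0 → 1 - 0 = 1, borrow out 0
  col 3: (1 - 0 borrow-in) - 0 → 1 - 0 = 1, borrow out 0
  col 4: (0 - 0 borrow-in) - 1 → borrow from next column: (0+2) - 1 = 1, borrow out 1
  col 5: (0 - 1 borrow-in) - 0 → borrow from next column: (-1+2) - 0 = 1, borrow out 1
  col 6: (0 - 1 borrow-in) - 0 → borrow from next column: (-1+2) - 0 = 1, borrow out 1
  col 7: (1 - 1 borrow-in) - 1 → borrow from next column: (0+2) - 1 = 1, borrow out 1
  col 8: (1 - 1 borrow-in) - 0 → 0 - 0 = 0, borrow out 0
  col 9: (0 - 0 borrow-in) - 0 → 0 - 0 = 0, borrow out 0
  col 10: (1 - 0 borrow-in) - 0 → 1 - 0 = 1, borrow out 0
Reading bits MSB→LSB: 10011111100
Strip leading zeros: 10011111100
= 10011111100


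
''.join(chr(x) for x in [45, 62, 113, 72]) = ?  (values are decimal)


Codes (decimal): 45 62 113 72
Per-code ASCII lookup:
  45  (special character) → '-'
  62  (special character) → '>'
  113  (range 97-122: lowercase, 113 - 97 = 16) → 'q'
  72  (range 65-90: uppercase, 72 - 65 = 7) → 'H'
= '->qH'


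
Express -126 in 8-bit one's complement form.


Original: 01111110
Invert all bits:
  bit 0: 0 → 1
  bit 1: 1 → 0
  bit 2: 1 → 0
  bit 3: 1 → 0
  bit 4: 1 → 0
  bit 5: 1 → 0
  bit 6: 1 → 0
  bit 7: 0 → 1
= 10000001


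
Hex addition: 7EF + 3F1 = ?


Align and add column by column (LSB to MSB, each column mod 16 with carry):
  07EF
+ 03F1
  ----
  col 0: F(15) + 1(1) + 0 (carry in) = 16 → 0(0), carry out 1
  col 1: E(14) + F(15) + 1 (carry in) = 30 → E(14), carry out 1
  col 2: 7(7) + 3(3) + 1 (carry in) = 11 → B(11), carry out 0
  col 3: 0(0) + 0(0) + 0 (carry in) = 0 → 0(0), carry out 0
Reading digits MSB→LSB: 0BE0
Strip leading zeros: BE0
= 0xBE0


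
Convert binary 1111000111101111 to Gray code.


Binary: 1111000111101111
Gray code: G = B XOR (B >> 1)
B >> 1 = 0111100011110111
1111000111101111 XOR 0111100011110111:
  1 XOR 0 = 1
  1 XOR 1 = 0
  1 XOR 1 = 0
  1 XOR 1 = 0
  0 XOR 1 = 1
  0 XOR 0 = 0
  0 XOR 0 = 0
  1 XOR 0 = 1
  1 XOR 1 = 0
  1 XOR 1 = 0
  1 XOR 1 = 0
  0 XOR 1 = 1
  1 XOR 0 = 1
  1 XOR 1 = 0
  1 XOR 1 = 0
  1 XOR 1 = 0
= 1000100100011000


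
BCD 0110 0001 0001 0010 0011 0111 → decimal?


Each 4-bit group → digit:
  0110 → 6
  0001 → 1
  0001 → 1
  0010 → 2
  0011 → 3
  0111 → 7
= 611237


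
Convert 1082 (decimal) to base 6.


Divide by 6 repeatedly:
1082 ÷ 6 = 180 remainder 2
180 ÷ 6 = 30 remainder 0
30 ÷ 6 = 5 remainder 0
5 ÷ 6 = 0 remainder 5
Reading remainders bottom-up:
= 5002


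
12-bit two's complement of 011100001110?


Original: 011100001110
Step 1 - Invert all bits: 100011110001
Step 2 - Add 1: 100011110001 + 1
= 100011110010 (represents -1806)


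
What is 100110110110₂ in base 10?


Positional values:
Bit 1: 1 × 2^1 = 2
Bit 2: 1 × 2^2 = 4
Bit 4: 1 × 2^4 = 16
Bit 5: 1 × 2^5 = 32
Bit 7: 1 × 2^7 = 128
Bit 8: 1 × 2^8 = 256
Bit 11: 1 × 2^11 = 2048
Sum = 2 + 4 + 16 + 32 + 128 + 256 + 2048
= 2486


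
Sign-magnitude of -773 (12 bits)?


Sign bit: 1 (negative)
Magnitude: 773 = 01100000101
= 101100000101


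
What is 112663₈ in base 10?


Positional values:
Position 0: 3 × 8^0 = 3
Position 1: 6 × 8^1 = 48
Position 2: 6 × 8^2 = 384
Position 3: 2 × 8^3 = 1024
Position 4: 1 × 8^4 = 4096
Position 5: 1 × 8^5 = 32768
Sum = 3 + 48 + 384 + 1024 + 4096 + 32768
= 38323


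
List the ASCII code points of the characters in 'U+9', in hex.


String: 'U+9'  (3 characters)
Per-character ASCII lookup:
  'U': uppercase starts at 65: 'U' = 65 + 20 = 85 → 0x55
  '+': special character: '+' = 43 → 0x2B
  '9': digits start at 48: '9' = 48 + 9 = 57 → 0x39
= 0x55 0x2B 0x39


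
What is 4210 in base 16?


Divide by 16 repeatedly:
4210 ÷ 16 = 263 remainder 2 (2)
263 ÷ 16 = 16 remainder 7 (7)
16 ÷ 16 = 1 remainder 0 (0)
1 ÷ 16 = 0 remainder 1 (1)
Reading remainders bottom-up:
= 0x1072


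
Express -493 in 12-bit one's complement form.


Original: 000111101101
Invert all bits:
  bit 0: 0 → 1
  bit 1: 0 → 1
  bit 2: 0 → 1
  bit 3: 1 → 0
  bit 4: 1 → 0
  bit 5: 1 → 0
  bit 6: 1 → 0
  bit 7: 0 → 1
  bit 8: 1 → 0
  bit 9: 1 → 0
  bit 10: 0 → 1
  bit 11: 1 → 0
= 111000010010


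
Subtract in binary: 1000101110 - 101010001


Align and subtract column by column (LSB to MSB, borrowing when needed):
  1000101110
- 0101010001
  ----------
  col 0: (0 - 0 borrow-in) - 1 → borrow from next column: (0+2) - 1 = 1, borrow out 1
  col 1: (1 - 1 borrow-in) - 0 → 0 - 0 = 0, borrow out 0
  col 2: (1 - 0 borrow-in) - 0 → 1 - 0 = 1, borrow out 0
  col 3: (1 - 0 borrow-in) - 0 → 1 - 0 = 1, borrow out 0
  col 4: (0 - 0 borrow-in) - 1 → borrow from next column: (0+2) - 1 = 1, borrow out 1
  col 5: (1 - 1 borrow-in) - 0 → 0 - 0 = 0, borrow out 0
  col 6: (0 - 0 borrow-in) - 1 → borrow from next column: (0+2) - 1 = 1, borrow out 1
  col 7: (0 - 1 borrow-in) - 0 → borrow from next column: (-1+2) - 0 = 1, borrow out 1
  col 8: (0 - 1 borrow-in) - 1 → borrow from next column: (-1+2) - 1 = 0, borrow out 1
  col 9: (1 - 1 borrow-in) - 0 → 0 - 0 = 0, borrow out 0
Reading bits MSB→LSB: 0011011101
Strip leading zeros: 11011101
= 11011101


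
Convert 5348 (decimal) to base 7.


Divide by 7 repeatedly:
5348 ÷ 7 = 764 remainder 0
764 ÷ 7 = 109 remainder 1
109 ÷ 7 = 15 remainder 4
15 ÷ 7 = 2 remainder 1
2 ÷ 7 = 0 remainder 2
Reading remainders bottom-up:
= 21410


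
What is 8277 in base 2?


Divide by 2 repeatedly:
8277 ÷ 2 = 4138 remainder 1
4138 ÷ 2 = 2069 remainder 0
2069 ÷ 2 = 1034 remainder 1
1034 ÷ 2 = 517 remainder 0
517 ÷ 2 = 258 remainder 1
258 ÷ 2 = 129 remainder 0
129 ÷ 2 = 64 remainder 1
64 ÷ 2 = 32 remainder 0
32 ÷ 2 = 16 remainder 0
16 ÷ 2 = 8 remainder 0
8 ÷ 2 = 4 remainder 0
4 ÷ 2 = 2 remainder 0
2 ÷ 2 = 1 remainder 0
1 ÷ 2 = 0 remainder 1
Reading remainders bottom-up:
= 10000001010101


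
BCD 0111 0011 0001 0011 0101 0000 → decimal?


Each 4-bit group → digit:
  0111 → 7
  0011 → 3
  0001 → 1
  0011 → 3
  0101 → 5
  0000 → 0
= 731350


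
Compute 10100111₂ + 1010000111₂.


Align and add column by column (LSB to MSB, carry propagating):
  00010100111
+ 01010000111
  -----------
  col 0: 1 + 1 + 0 (carry in) = 2 → bit 0, carry out 1
  col 1: 1 + 1 + 1 (carry in) = 3 → bit 1, carry out 1
  col 2: 1 + 1 + 1 (carry in) = 3 → bit 1, carry out 1
  col 3: 0 + 0 + 1 (carry in) = 1 → bit 1, carry out 0
  col 4: 0 + 0 + 0 (carry in) = 0 → bit 0, carry out 0
  col 5: 1 + 0 + 0 (carry in) = 1 → bit 1, carry out 0
  col 6: 0 + 0 + 0 (carry in) = 0 → bit 0, carry out 0
  col 7: 1 + 1 + 0 (carry in) = 2 → bit 0, carry out 1
  col 8: 0 + 0 + 1 (carry in) = 1 → bit 1, carry out 0
  col 9: 0 + 1 + 0 (carry in) = 1 → bit 1, carry out 0
  col 10: 0 + 0 + 0 (carry in) = 0 → bit 0, carry out 0
Reading bits MSB→LSB: 01100101110
Strip leading zeros: 1100101110
= 1100101110


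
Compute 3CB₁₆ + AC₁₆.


Align and add column by column (LSB to MSB, each column mod 16 with carry):
  03CB
+ 00AC
  ----
  col 0: B(11) + C(12) + 0 (carry in) = 23 → 7(7), carry out 1
  col 1: C(12) + A(10) + 1 (carry in) = 23 → 7(7), carry out 1
  col 2: 3(3) + 0(0) + 1 (carry in) = 4 → 4(4), carry out 0
  col 3: 0(0) + 0(0) + 0 (carry in) = 0 → 0(0), carry out 0
Reading digits MSB→LSB: 0477
Strip leading zeros: 477
= 0x477


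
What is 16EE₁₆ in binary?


Each hex digit → 4 binary bits:
  1 = 0001
  6 = 0110
  E = 1110
  E = 1110
Concatenate: 0001 0110 1110 1110
= 0001011011101110


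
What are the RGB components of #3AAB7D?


Hex: #3AAB7D
R = 3A₁₆ = 58
G = AB₁₆ = 171
B = 7D₁₆ = 125
= RGB(58, 171, 125)


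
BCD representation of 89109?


Each digit → 4-bit binary:
  8 → 1000
  9 → 1001
  1 → 0001
  0 → 0000
  9 → 1001
= 1000 1001 0001 0000 1001


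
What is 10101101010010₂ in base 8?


Group into 3-bit groups: 010101101010010
  010 = 2
  101 = 5
  101 = 5
  010 = 2
  010 = 2
= 0o25522


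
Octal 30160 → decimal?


Positional values:
Position 0: 0 × 8^0 = 0
Position 1: 6 × 8^1 = 48
Position 2: 1 × 8^2 = 64
Position 3: 0 × 8^3 = 0
Position 4: 3 × 8^4 = 12288
Sum = 0 + 48 + 64 + 0 + 12288
= 12400


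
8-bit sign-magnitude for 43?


Sign bit: 0 (positive)
Magnitude: 43 = 0101011
= 00101011


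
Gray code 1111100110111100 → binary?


Gray code: 1111100110111100
MSB stays the same: 1
Each subsequent bit = prev_binary XOR current_gray:
  B[1] = 1 XOR 1 = 0
  B[2] = 0 XOR 1 = 1
  B[3] = 1 XOR 1 = 0
  B[4] = 0 XOR 1 = 1
  B[5] = 1 XOR 0 = 1
  B[6] = 1 XOR 0 = 1
  B[7] = 1 XOR 1 = 0
  B[8] = 0 XOR 1 = 1
  B[9] = 1 XOR 0 = 1
  B[10] = 1 XOR 1 = 0
  B[11] = 0 XOR 1 = 1
  B[12] = 1 XOR 1 = 0
  B[13] = 0 XOR 1 = 1
  B[14] = 1 XOR 0 = 1
  B[15] = 1 XOR 0 = 1
= 1010111011010111 (44759 decimal)


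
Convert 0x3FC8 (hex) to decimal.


Positional values:
Position 0: 8 × 16^0 = 8 × 1 = 8
Position 1: C × 16^1 = 12 × 16 = 192
Position 2: F × 16^2 = 15 × 256 = 3840
Position 3: 3 × 16^3 = 3 × 4096 = 12288
Sum = 8 + 192 + 3840 + 12288
= 16328


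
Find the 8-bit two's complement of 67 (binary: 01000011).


Original: 01000011
Step 1 - Invert all bits: 10111100
Step 2 - Add 1: 10111100 + 1
= 10111101 (represents -67)


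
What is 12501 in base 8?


Divide by 8 repeatedly:
12501 ÷ 8 = 1562 remainder 5
1562 ÷ 8 = 195 remainder 2
195 ÷ 8 = 24 remainder 3
24 ÷ 8 = 3 remainder 0
3 ÷ 8 = 0 remainder 3
Reading remainders bottom-up:
= 0o30325


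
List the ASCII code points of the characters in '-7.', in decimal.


String: '-7.'  (3 characters)
Per-character ASCII lookup:
  '-': special character: '-' = 45
  '7': digits start at 48: '7' = 48 + 7 = 55
  '.': special character: '.' = 46
= 45 55 46


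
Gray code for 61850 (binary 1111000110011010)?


Binary: 1111000110011010
Gray code: G = B XOR (B >> 1)
B >> 1 = 0111100011001101
1111000110011010 XOR 0111100011001101:
  1 XOR 0 = 1
  1 XOR 1 = 0
  1 XOR 1 = 0
  1 XOR 1 = 0
  0 XOR 1 = 1
  0 XOR 0 = 0
  0 XOR 0 = 0
  1 XOR 0 = 1
  1 XOR 1 = 0
  0 XOR 1 = 1
  0 XOR 0 = 0
  1 XOR 0 = 1
  1 XOR 1 = 0
  0 XOR 1 = 1
  1 XOR 0 = 1
  0 XOR 1 = 1
= 1000100101010111


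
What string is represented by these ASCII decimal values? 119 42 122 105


Codes (decimal): 119 42 122 105
Per-code ASCII lookup:
  119  (range 97-122: lowercase, 119 - 97 = 22) → 'w'
  42  (special character) → '*'
  122  (range 97-122: lowercase, 122 - 97 = 25) → 'z'
  105  (range 97-122: lowercase, 105 - 97 = 8) → 'i'
= 'w*zi'


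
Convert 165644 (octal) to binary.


Each octal digit → 3 binary bits:
  1 = 001
  6 = 110
  5 = 101
  6 = 110
  4 = 100
  4 = 100
Concatenate: 001 110 101 110 100 100
= 001110101110100100


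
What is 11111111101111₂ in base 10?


Positional values:
Bit 0: 1 × 2^0 = 1
Bit 1: 1 × 2^1 = 2
Bit 2: 1 × 2^2 = 4
Bit 3: 1 × 2^3 = 8
Bit 5: 1 × 2^5 = 32
Bit 6: 1 × 2^6 = 64
Bit 7: 1 × 2^7 = 128
Bit 8: 1 × 2^8 = 256
Bit 9: 1 × 2^9 = 512
Bit 10: 1 × 2^10 = 1024
Bit 11: 1 × 2^11 = 2048
Bit 12: 1 × 2^12 = 4096
Bit 13: 1 × 2^13 = 8192
Sum = 1 + 2 + 4 + 8 + 32 + 64 + 128 + 256 + 512 + 1024 + 2048 + 4096 + 8192
= 16367


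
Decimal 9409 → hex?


Divide by 16 repeatedly:
9409 ÷ 16 = 588 remainder 1 (1)
588 ÷ 16 = 36 remainder 12 (C)
36 ÷ 16 = 2 remainder 4 (4)
2 ÷ 16 = 0 remainder 2 (2)
Reading remainders bottom-up:
= 0x24C1


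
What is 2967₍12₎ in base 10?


Positional values (base 12):
  7 × 12^0 = 7 × 1 = 7
  6 × 12^1 = 6 × 12 = 72
  9 × 12^2 = 9 × 144 = 1296
  2 × 12^3 = 2 × 1728 = 3456
Sum = 7 + 72 + 1296 + 3456
= 4831


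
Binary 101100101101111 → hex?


Group into 4-bit nibbles: 0101100101101111
  0101 = 5
  1001 = 9
  0110 = 6
  1111 = F
= 0x596F


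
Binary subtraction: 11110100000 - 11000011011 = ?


Align and subtract column by column (LSB to MSB, borrowing when needed):
  11110100000
- 11000011011
  -----------
  col 0: (0 - 0 borrow-in) - 1 → borrow from next column: (0+2) - 1 = 1, borrow out 1
  col 1: (0 - 1 borrow-in) - 1 → borrow from next column: (-1+2) - 1 = 0, borrow out 1
  col 2: (0 - 1 borrow-in) - 0 → borrow from next column: (-1+2) - 0 = 1, borrow out 1
  col 3: (0 - 1 borrow-in) - 1 → borrow from next column: (-1+2) - 1 = 0, borrow out 1
  col 4: (0 - 1 borrow-in) - 1 → borrow from next column: (-1+2) - 1 = 0, borrow out 1
  col 5: (1 - 1 borrow-in) - 0 → 0 - 0 = 0, borrow out 0
  col 6: (0 - 0 borrow-in) - 0 → 0 - 0 = 0, borrow out 0
  col 7: (1 - 0 borrow-in) - 0 → 1 - 0 = 1, borrow out 0
  col 8: (1 - 0 borrow-in) - 0 → 1 - 0 = 1, borrow out 0
  col 9: (1 - 0 borrow-in) - 1 → 1 - 1 = 0, borrow out 0
  col 10: (1 - 0 borrow-in) - 1 → 1 - 1 = 0, borrow out 0
Reading bits MSB→LSB: 00110000101
Strip leading zeros: 110000101
= 110000101


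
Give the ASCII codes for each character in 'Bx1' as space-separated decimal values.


String: 'Bx1'  (3 characters)
Per-character ASCII lookup:
  'B': uppercase starts at 65: 'B' = 65 + 1 = 66
  'x': lowercase starts at 97: 'x' = 97 + 23 = 120
  '1': digits start at 48: '1' = 48 + 1 = 49
= 66 120 49


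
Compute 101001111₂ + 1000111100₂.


Align and add column by column (LSB to MSB, carry propagating):
  00101001111
+ 01000111100
  -----------
  col 0: 1 + 0 + 0 (carry in) = 1 → bit 1, carry out 0
  col 1: 1 + 0 + 0 (carry in) = 1 → bit 1, carry out 0
  col 2: 1 + 1 + 0 (carry in) = 2 → bit 0, carry out 1
  col 3: 1 + 1 + 1 (carry in) = 3 → bit 1, carry out 1
  col 4: 0 + 1 + 1 (carry in) = 2 → bit 0, carry out 1
  col 5: 0 + 1 + 1 (carry in) = 2 → bit 0, carry out 1
  col 6: 1 + 0 + 1 (carry in) = 2 → bit 0, carry out 1
  col 7: 0 + 0 + 1 (carry in) = 1 → bit 1, carry out 0
  col 8: 1 + 0 + 0 (carry in) = 1 → bit 1, carry out 0
  col 9: 0 + 1 + 0 (carry in) = 1 → bit 1, carry out 0
  col 10: 0 + 0 + 0 (carry in) = 0 → bit 0, carry out 0
Reading bits MSB→LSB: 01110001011
Strip leading zeros: 1110001011
= 1110001011


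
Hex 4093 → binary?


Each hex digit → 4 binary bits:
  4 = 0100
  0 = 0000
  9 = 1001
  3 = 0011
Concatenate: 0100 0000 1001 0011
= 0100000010010011


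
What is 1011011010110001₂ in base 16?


Group into 4-bit nibbles: 1011011010110001
  1011 = B
  0110 = 6
  1011 = B
  0001 = 1
= 0xB6B1


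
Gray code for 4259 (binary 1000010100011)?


Binary: 1000010100011
Gray code: G = B XOR (B >> 1)
B >> 1 = 0100001010001
1000010100011 XOR 0100001010001:
  1 XOR 0 = 1
  0 XOR 1 = 1
  0 XOR 0 = 0
  0 XOR 0 = 0
  0 XOR 0 = 0
  1 XOR 0 = 1
  0 XOR 1 = 1
  1 XOR 0 = 1
  0 XOR 1 = 1
  0 XOR 0 = 0
  0 XOR 0 = 0
  1 XOR 0 = 1
  1 XOR 1 = 0
= 1100011110010


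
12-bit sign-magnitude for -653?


Sign bit: 1 (negative)
Magnitude: 653 = 01010001101
= 101010001101


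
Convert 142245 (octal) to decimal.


Positional values:
Position 0: 5 × 8^0 = 5
Position 1: 4 × 8^1 = 32
Position 2: 2 × 8^2 = 128
Position 3: 2 × 8^3 = 1024
Position 4: 4 × 8^4 = 16384
Position 5: 1 × 8^5 = 32768
Sum = 5 + 32 + 128 + 1024 + 16384 + 32768
= 50341


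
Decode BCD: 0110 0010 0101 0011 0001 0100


Each 4-bit group → digit:
  0110 → 6
  0010 → 2
  0101 → 5
  0011 → 3
  0001 → 1
  0100 → 4
= 625314


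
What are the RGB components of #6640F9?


Hex: #6640F9
R = 66₁₆ = 102
G = 40₁₆ = 64
B = F9₁₆ = 249
= RGB(102, 64, 249)


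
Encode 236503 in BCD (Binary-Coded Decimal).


Each digit → 4-bit binary:
  2 → 0010
  3 → 0011
  6 → 0110
  5 → 0101
  0 → 0000
  3 → 0011
= 0010 0011 0110 0101 0000 0011


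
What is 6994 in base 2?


Divide by 2 repeatedly:
6994 ÷ 2 = 3497 remainder 0
3497 ÷ 2 = 1748 remainder 1
1748 ÷ 2 = 874 remainder 0
874 ÷ 2 = 437 remainder 0
437 ÷ 2 = 218 remainder 1
218 ÷ 2 = 109 remainder 0
109 ÷ 2 = 54 remainder 1
54 ÷ 2 = 27 remainder 0
27 ÷ 2 = 13 remainder 1
13 ÷ 2 = 6 remainder 1
6 ÷ 2 = 3 remainder 0
3 ÷ 2 = 1 remainder 1
1 ÷ 2 = 0 remainder 1
Reading remainders bottom-up:
= 1101101010010


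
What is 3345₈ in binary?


Each octal digit → 3 binary bits:
  3 = 011
  3 = 011
  4 = 100
  5 = 101
Concatenate: 011 011 100 101
= 011011100101


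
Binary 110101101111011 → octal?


Group into 3-bit groups: 110101101111011
  110 = 6
  101 = 5
  101 = 5
  111 = 7
  011 = 3
= 0o65573


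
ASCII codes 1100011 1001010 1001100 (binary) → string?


Codes (binary): 1100011 1001010 1001100
Per-code ASCII lookup:
  1100011 = 99  (range 97-122: lowercase, 99 - 97 = 2) → 'c'
  1001010 = 74  (range 65-90: uppercase, 74 - 65 = 9) → 'J'
  1001100 = 76  (range 65-90: uppercase, 76 - 65 = 11) → 'L'
= 'cJL'


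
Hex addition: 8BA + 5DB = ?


Align and add column by column (LSB to MSB, each column mod 16 with carry):
  08BA
+ 05DB
  ----
  col 0: A(10) + B(11) + 0 (carry in) = 21 → 5(5), carry out 1
  col 1: B(11) + D(13) + 1 (carry in) = 25 → 9(9), carry out 1
  col 2: 8(8) + 5(5) + 1 (carry in) = 14 → E(14), carry out 0
  col 3: 0(0) + 0(0) + 0 (carry in) = 0 → 0(0), carry out 0
Reading digits MSB→LSB: 0E95
Strip leading zeros: E95
= 0xE95


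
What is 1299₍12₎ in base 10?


Positional values (base 12):
  9 × 12^0 = 9 × 1 = 9
  9 × 12^1 = 9 × 12 = 108
  2 × 12^2 = 2 × 144 = 288
  1 × 12^3 = 1 × 1728 = 1728
Sum = 9 + 108 + 288 + 1728
= 2133


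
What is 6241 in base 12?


Divide by 12 repeatedly:
6241 ÷ 12 = 520 remainder 1
520 ÷ 12 = 43 remainder 4
43 ÷ 12 = 3 remainder 7
3 ÷ 12 = 0 remainder 3
Reading remainders bottom-up:
= 3741


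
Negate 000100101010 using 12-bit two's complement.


Original: 000100101010
Step 1 - Invert all bits: 111011010101
Step 2 - Add 1: 111011010101 + 1
= 111011010110 (represents -298)


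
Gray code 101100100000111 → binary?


Gray code: 101100100000111
MSB stays the same: 1
Each subsequent bit = prev_binary XOR current_gray:
  B[1] = 1 XOR 0 = 1
  B[2] = 1 XOR 1 = 0
  B[3] = 0 XOR 1 = 1
  B[4] = 1 XOR 0 = 1
  B[5] = 1 XOR 0 = 1
  B[6] = 1 XOR 1 = 0
  B[7] = 0 XOR 0 = 0
  B[8] = 0 XOR 0 = 0
  B[9] = 0 XOR 0 = 0
  B[10] = 0 XOR 0 = 0
  B[11] = 0 XOR 0 = 0
  B[12] = 0 XOR 1 = 1
  B[13] = 1 XOR 1 = 0
  B[14] = 0 XOR 1 = 1
= 110111000000101 (28165 decimal)


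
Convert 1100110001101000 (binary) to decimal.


Positional values:
Bit 3: 1 × 2^3 = 8
Bit 5: 1 × 2^5 = 32
Bit 6: 1 × 2^6 = 64
Bit 10: 1 × 2^10 = 1024
Bit 11: 1 × 2^11 = 2048
Bit 14: 1 × 2^14 = 16384
Bit 15: 1 × 2^15 = 32768
Sum = 8 + 32 + 64 + 1024 + 2048 + 16384 + 32768
= 52328


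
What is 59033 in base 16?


Divide by 16 repeatedly:
59033 ÷ 16 = 3689 remainder 9 (9)
3689 ÷ 16 = 230 remainder 9 (9)
230 ÷ 16 = 14 remainder 6 (6)
14 ÷ 16 = 0 remainder 14 (E)
Reading remainders bottom-up:
= 0xE699


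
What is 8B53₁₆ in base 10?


Positional values:
Position 0: 3 × 16^0 = 3 × 1 = 3
Position 1: 5 × 16^1 = 5 × 16 = 80
Position 2: B × 16^2 = 11 × 256 = 2816
Position 3: 8 × 16^3 = 8 × 4096 = 32768
Sum = 3 + 80 + 2816 + 32768
= 35667


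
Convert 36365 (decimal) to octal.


Divide by 8 repeatedly:
36365 ÷ 8 = 4545 remainder 5
4545 ÷ 8 = 568 remainder 1
568 ÷ 8 = 71 remainder 0
71 ÷ 8 = 8 remainder 7
8 ÷ 8 = 1 remainder 0
1 ÷ 8 = 0 remainder 1
Reading remainders bottom-up:
= 0o107015


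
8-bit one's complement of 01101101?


Original: 01101101
Invert all bits:
  bit 0: 0 → 1
  bit 1: 1 → 0
  bit 2: 1 → 0
  bit 3: 0 → 1
  bit 4: 1 → 0
  bit 5: 1 → 0
  bit 6: 0 → 1
  bit 7: 1 → 0
= 10010010


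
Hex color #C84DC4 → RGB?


Hex: #C84DC4
R = C8₁₆ = 200
G = 4D₁₆ = 77
B = C4₁₆ = 196
= RGB(200, 77, 196)


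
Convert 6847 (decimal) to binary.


Divide by 2 repeatedly:
6847 ÷ 2 = 3423 remainder 1
3423 ÷ 2 = 1711 remainder 1
1711 ÷ 2 = 855 remainder 1
855 ÷ 2 = 427 remainder 1
427 ÷ 2 = 213 remainder 1
213 ÷ 2 = 106 remainder 1
106 ÷ 2 = 53 remainder 0
53 ÷ 2 = 26 remainder 1
26 ÷ 2 = 13 remainder 0
13 ÷ 2 = 6 remainder 1
6 ÷ 2 = 3 remainder 0
3 ÷ 2 = 1 remainder 1
1 ÷ 2 = 0 remainder 1
Reading remainders bottom-up:
= 1101010111111


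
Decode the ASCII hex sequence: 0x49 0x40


Codes (hex): 0x49 0x40
Per-code ASCII lookup:
  0x49 = 73  (range 65-90: uppercase, 73 - 65 = 8) → 'I'
  0x40 = 64  (special character) → '@'
= 'I@'


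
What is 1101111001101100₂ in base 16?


Group into 4-bit nibbles: 1101111001101100
  1101 = D
  1110 = E
  0110 = 6
  1100 = C
= 0xDE6C


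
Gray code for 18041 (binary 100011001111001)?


Binary: 100011001111001
Gray code: G = B XOR (B >> 1)
B >> 1 = 010001100111100
100011001111001 XOR 010001100111100:
  1 XOR 0 = 1
  0 XOR 1 = 1
  0 XOR 0 = 0
  0 XOR 0 = 0
  1 XOR 0 = 1
  1 XOR 1 = 0
  0 XOR 1 = 1
  0 XOR 0 = 0
  1 XOR 0 = 1
  1 XOR 1 = 0
  1 XOR 1 = 0
  1 XOR 1 = 0
  0 XOR 1 = 1
  0 XOR 0 = 0
  1 XOR 0 = 1
= 110010101000101


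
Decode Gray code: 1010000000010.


Gray code: 1010000000010
MSB stays the same: 1
Each subsequent bit = prev_binary XOR current_gray:
  B[1] = 1 XOR 0 = 1
  B[2] = 1 XOR 1 = 0
  B[3] = 0 XOR 0 = 0
  B[4] = 0 XOR 0 = 0
  B[5] = 0 XOR 0 = 0
  B[6] = 0 XOR 0 = 0
  B[7] = 0 XOR 0 = 0
  B[8] = 0 XOR 0 = 0
  B[9] = 0 XOR 0 = 0
  B[10] = 0 XOR 0 = 0
  B[11] = 0 XOR 1 = 1
  B[12] = 1 XOR 0 = 1
= 1100000000011 (6147 decimal)


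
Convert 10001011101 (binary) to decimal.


Positional values:
Bit 0: 1 × 2^0 = 1
Bit 2: 1 × 2^2 = 4
Bit 3: 1 × 2^3 = 8
Bit 4: 1 × 2^4 = 16
Bit 6: 1 × 2^6 = 64
Bit 10: 1 × 2^10 = 1024
Sum = 1 + 4 + 8 + 16 + 64 + 1024
= 1117


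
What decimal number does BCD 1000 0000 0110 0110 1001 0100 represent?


Each 4-bit group → digit:
  1000 → 8
  0000 → 0
  0110 → 6
  0110 → 6
  1001 → 9
  0100 → 4
= 806694
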